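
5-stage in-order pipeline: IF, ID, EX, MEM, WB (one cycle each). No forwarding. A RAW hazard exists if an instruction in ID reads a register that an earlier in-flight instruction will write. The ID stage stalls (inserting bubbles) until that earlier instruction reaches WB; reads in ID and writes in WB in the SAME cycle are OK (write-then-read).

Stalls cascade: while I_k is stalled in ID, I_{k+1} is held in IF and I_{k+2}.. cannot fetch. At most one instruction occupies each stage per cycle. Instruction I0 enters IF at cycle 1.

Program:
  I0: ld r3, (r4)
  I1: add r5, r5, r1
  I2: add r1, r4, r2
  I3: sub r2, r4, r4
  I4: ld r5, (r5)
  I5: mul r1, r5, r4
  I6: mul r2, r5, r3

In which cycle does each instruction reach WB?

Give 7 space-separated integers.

Answer: 5 6 7 8 9 12 13

Derivation:
I0 ld r3 <- r4: IF@1 ID@2 stall=0 (-) EX@3 MEM@4 WB@5
I1 add r5 <- r5,r1: IF@2 ID@3 stall=0 (-) EX@4 MEM@5 WB@6
I2 add r1 <- r4,r2: IF@3 ID@4 stall=0 (-) EX@5 MEM@6 WB@7
I3 sub r2 <- r4,r4: IF@4 ID@5 stall=0 (-) EX@6 MEM@7 WB@8
I4 ld r5 <- r5: IF@5 ID@6 stall=0 (-) EX@7 MEM@8 WB@9
I5 mul r1 <- r5,r4: IF@6 ID@7 stall=2 (RAW on I4.r5 (WB@9)) EX@10 MEM@11 WB@12
I6 mul r2 <- r5,r3: IF@7 ID@10 stall=0 (-) EX@11 MEM@12 WB@13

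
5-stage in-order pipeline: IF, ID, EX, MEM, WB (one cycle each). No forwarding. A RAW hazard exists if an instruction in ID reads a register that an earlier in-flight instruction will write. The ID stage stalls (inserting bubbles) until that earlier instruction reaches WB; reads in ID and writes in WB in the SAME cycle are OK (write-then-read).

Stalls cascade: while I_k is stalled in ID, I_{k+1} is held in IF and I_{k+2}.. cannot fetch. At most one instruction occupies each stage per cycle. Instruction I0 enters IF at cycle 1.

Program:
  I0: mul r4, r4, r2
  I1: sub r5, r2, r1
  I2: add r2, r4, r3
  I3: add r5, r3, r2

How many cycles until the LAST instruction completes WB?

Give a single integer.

Answer: 11

Derivation:
I0 mul r4 <- r4,r2: IF@1 ID@2 stall=0 (-) EX@3 MEM@4 WB@5
I1 sub r5 <- r2,r1: IF@2 ID@3 stall=0 (-) EX@4 MEM@5 WB@6
I2 add r2 <- r4,r3: IF@3 ID@4 stall=1 (RAW on I0.r4 (WB@5)) EX@6 MEM@7 WB@8
I3 add r5 <- r3,r2: IF@4 ID@6 stall=2 (RAW on I2.r2 (WB@8)) EX@9 MEM@10 WB@11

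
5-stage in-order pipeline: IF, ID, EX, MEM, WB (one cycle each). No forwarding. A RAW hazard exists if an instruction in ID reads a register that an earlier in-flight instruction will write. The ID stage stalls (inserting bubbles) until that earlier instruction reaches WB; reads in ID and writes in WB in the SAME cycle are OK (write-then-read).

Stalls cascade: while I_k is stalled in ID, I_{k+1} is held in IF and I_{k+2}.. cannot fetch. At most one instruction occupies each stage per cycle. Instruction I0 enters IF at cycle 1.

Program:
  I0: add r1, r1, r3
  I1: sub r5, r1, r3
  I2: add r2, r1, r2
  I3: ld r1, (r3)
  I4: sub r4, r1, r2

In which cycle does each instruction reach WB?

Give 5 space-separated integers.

I0 add r1 <- r1,r3: IF@1 ID@2 stall=0 (-) EX@3 MEM@4 WB@5
I1 sub r5 <- r1,r3: IF@2 ID@3 stall=2 (RAW on I0.r1 (WB@5)) EX@6 MEM@7 WB@8
I2 add r2 <- r1,r2: IF@3 ID@6 stall=0 (-) EX@7 MEM@8 WB@9
I3 ld r1 <- r3: IF@6 ID@7 stall=0 (-) EX@8 MEM@9 WB@10
I4 sub r4 <- r1,r2: IF@7 ID@8 stall=2 (RAW on I3.r1 (WB@10)) EX@11 MEM@12 WB@13

Answer: 5 8 9 10 13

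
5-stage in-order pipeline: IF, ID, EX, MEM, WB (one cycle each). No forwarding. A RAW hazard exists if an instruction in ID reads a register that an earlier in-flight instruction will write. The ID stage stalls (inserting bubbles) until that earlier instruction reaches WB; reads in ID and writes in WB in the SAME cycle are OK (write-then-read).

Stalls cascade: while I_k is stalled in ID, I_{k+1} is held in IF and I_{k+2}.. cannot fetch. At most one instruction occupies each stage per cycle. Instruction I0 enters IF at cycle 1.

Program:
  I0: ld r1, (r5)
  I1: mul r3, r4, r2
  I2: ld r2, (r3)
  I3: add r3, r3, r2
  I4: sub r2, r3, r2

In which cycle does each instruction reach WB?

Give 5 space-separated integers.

Answer: 5 6 9 12 15

Derivation:
I0 ld r1 <- r5: IF@1 ID@2 stall=0 (-) EX@3 MEM@4 WB@5
I1 mul r3 <- r4,r2: IF@2 ID@3 stall=0 (-) EX@4 MEM@5 WB@6
I2 ld r2 <- r3: IF@3 ID@4 stall=2 (RAW on I1.r3 (WB@6)) EX@7 MEM@8 WB@9
I3 add r3 <- r3,r2: IF@4 ID@7 stall=2 (RAW on I2.r2 (WB@9)) EX@10 MEM@11 WB@12
I4 sub r2 <- r3,r2: IF@7 ID@10 stall=2 (RAW on I3.r3 (WB@12)) EX@13 MEM@14 WB@15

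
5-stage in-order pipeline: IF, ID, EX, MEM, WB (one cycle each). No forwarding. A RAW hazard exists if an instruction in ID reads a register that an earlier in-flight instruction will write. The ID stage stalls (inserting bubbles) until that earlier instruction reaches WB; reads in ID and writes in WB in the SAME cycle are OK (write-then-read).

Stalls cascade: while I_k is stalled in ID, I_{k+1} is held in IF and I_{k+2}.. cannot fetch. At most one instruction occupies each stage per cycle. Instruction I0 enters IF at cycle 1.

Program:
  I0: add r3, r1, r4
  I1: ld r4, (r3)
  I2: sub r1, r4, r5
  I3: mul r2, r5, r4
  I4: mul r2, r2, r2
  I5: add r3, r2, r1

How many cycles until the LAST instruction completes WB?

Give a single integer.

I0 add r3 <- r1,r4: IF@1 ID@2 stall=0 (-) EX@3 MEM@4 WB@5
I1 ld r4 <- r3: IF@2 ID@3 stall=2 (RAW on I0.r3 (WB@5)) EX@6 MEM@7 WB@8
I2 sub r1 <- r4,r5: IF@3 ID@6 stall=2 (RAW on I1.r4 (WB@8)) EX@9 MEM@10 WB@11
I3 mul r2 <- r5,r4: IF@6 ID@9 stall=0 (-) EX@10 MEM@11 WB@12
I4 mul r2 <- r2,r2: IF@9 ID@10 stall=2 (RAW on I3.r2 (WB@12)) EX@13 MEM@14 WB@15
I5 add r3 <- r2,r1: IF@10 ID@13 stall=2 (RAW on I4.r2 (WB@15)) EX@16 MEM@17 WB@18

Answer: 18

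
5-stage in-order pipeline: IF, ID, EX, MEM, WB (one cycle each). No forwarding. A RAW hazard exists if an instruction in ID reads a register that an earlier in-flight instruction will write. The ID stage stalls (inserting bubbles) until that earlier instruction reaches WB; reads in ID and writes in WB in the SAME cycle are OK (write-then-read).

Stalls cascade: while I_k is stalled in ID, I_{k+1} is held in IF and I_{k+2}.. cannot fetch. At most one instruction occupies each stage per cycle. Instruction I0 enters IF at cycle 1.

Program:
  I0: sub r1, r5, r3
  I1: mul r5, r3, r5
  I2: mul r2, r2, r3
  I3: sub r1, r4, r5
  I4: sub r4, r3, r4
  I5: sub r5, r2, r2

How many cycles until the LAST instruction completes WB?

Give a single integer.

Answer: 11

Derivation:
I0 sub r1 <- r5,r3: IF@1 ID@2 stall=0 (-) EX@3 MEM@4 WB@5
I1 mul r5 <- r3,r5: IF@2 ID@3 stall=0 (-) EX@4 MEM@5 WB@6
I2 mul r2 <- r2,r3: IF@3 ID@4 stall=0 (-) EX@5 MEM@6 WB@7
I3 sub r1 <- r4,r5: IF@4 ID@5 stall=1 (RAW on I1.r5 (WB@6)) EX@7 MEM@8 WB@9
I4 sub r4 <- r3,r4: IF@5 ID@7 stall=0 (-) EX@8 MEM@9 WB@10
I5 sub r5 <- r2,r2: IF@7 ID@8 stall=0 (-) EX@9 MEM@10 WB@11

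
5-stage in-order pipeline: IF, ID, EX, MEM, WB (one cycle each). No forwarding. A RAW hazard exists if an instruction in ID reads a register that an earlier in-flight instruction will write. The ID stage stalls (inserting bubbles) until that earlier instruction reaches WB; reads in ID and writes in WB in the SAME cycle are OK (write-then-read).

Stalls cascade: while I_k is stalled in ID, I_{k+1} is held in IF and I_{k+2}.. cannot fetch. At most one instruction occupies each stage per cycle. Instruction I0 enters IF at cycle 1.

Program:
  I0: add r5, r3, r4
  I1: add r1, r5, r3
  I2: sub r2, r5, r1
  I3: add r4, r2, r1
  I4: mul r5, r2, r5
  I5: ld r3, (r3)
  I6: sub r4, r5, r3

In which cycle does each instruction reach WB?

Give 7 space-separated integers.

I0 add r5 <- r3,r4: IF@1 ID@2 stall=0 (-) EX@3 MEM@4 WB@5
I1 add r1 <- r5,r3: IF@2 ID@3 stall=2 (RAW on I0.r5 (WB@5)) EX@6 MEM@7 WB@8
I2 sub r2 <- r5,r1: IF@3 ID@6 stall=2 (RAW on I1.r1 (WB@8)) EX@9 MEM@10 WB@11
I3 add r4 <- r2,r1: IF@6 ID@9 stall=2 (RAW on I2.r2 (WB@11)) EX@12 MEM@13 WB@14
I4 mul r5 <- r2,r5: IF@9 ID@12 stall=0 (-) EX@13 MEM@14 WB@15
I5 ld r3 <- r3: IF@12 ID@13 stall=0 (-) EX@14 MEM@15 WB@16
I6 sub r4 <- r5,r3: IF@13 ID@14 stall=2 (RAW on I5.r3 (WB@16)) EX@17 MEM@18 WB@19

Answer: 5 8 11 14 15 16 19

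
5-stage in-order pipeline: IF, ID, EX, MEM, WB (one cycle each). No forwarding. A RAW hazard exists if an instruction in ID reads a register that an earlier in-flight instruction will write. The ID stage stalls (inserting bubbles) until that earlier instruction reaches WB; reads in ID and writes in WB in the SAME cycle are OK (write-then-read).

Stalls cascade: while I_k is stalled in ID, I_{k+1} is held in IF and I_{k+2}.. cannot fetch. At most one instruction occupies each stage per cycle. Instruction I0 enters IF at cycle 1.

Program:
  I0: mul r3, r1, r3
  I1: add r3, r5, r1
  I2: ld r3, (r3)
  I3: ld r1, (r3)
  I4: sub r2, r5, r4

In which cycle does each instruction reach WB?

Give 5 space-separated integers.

I0 mul r3 <- r1,r3: IF@1 ID@2 stall=0 (-) EX@3 MEM@4 WB@5
I1 add r3 <- r5,r1: IF@2 ID@3 stall=0 (-) EX@4 MEM@5 WB@6
I2 ld r3 <- r3: IF@3 ID@4 stall=2 (RAW on I1.r3 (WB@6)) EX@7 MEM@8 WB@9
I3 ld r1 <- r3: IF@4 ID@7 stall=2 (RAW on I2.r3 (WB@9)) EX@10 MEM@11 WB@12
I4 sub r2 <- r5,r4: IF@7 ID@10 stall=0 (-) EX@11 MEM@12 WB@13

Answer: 5 6 9 12 13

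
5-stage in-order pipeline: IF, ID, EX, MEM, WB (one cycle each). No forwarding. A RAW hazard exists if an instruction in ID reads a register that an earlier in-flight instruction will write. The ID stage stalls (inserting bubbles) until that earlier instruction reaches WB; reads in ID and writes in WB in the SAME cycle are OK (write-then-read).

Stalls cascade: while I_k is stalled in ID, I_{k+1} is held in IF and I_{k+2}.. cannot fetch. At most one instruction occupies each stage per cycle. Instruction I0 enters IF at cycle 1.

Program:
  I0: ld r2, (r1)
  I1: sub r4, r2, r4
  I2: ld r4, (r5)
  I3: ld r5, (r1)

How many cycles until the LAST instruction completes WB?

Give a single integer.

Answer: 10

Derivation:
I0 ld r2 <- r1: IF@1 ID@2 stall=0 (-) EX@3 MEM@4 WB@5
I1 sub r4 <- r2,r4: IF@2 ID@3 stall=2 (RAW on I0.r2 (WB@5)) EX@6 MEM@7 WB@8
I2 ld r4 <- r5: IF@3 ID@6 stall=0 (-) EX@7 MEM@8 WB@9
I3 ld r5 <- r1: IF@6 ID@7 stall=0 (-) EX@8 MEM@9 WB@10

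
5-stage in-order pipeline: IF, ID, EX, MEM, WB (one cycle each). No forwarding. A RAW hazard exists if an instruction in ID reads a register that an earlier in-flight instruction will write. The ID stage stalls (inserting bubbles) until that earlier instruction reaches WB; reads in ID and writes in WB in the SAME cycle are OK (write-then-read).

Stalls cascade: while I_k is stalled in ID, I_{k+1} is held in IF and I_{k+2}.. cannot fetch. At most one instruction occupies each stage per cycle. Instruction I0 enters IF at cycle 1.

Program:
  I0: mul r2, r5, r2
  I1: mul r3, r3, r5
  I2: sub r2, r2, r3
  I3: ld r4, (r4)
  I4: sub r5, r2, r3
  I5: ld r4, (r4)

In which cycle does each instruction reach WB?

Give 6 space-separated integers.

Answer: 5 6 9 10 12 13

Derivation:
I0 mul r2 <- r5,r2: IF@1 ID@2 stall=0 (-) EX@3 MEM@4 WB@5
I1 mul r3 <- r3,r5: IF@2 ID@3 stall=0 (-) EX@4 MEM@5 WB@6
I2 sub r2 <- r2,r3: IF@3 ID@4 stall=2 (RAW on I1.r3 (WB@6)) EX@7 MEM@8 WB@9
I3 ld r4 <- r4: IF@4 ID@7 stall=0 (-) EX@8 MEM@9 WB@10
I4 sub r5 <- r2,r3: IF@7 ID@8 stall=1 (RAW on I2.r2 (WB@9)) EX@10 MEM@11 WB@12
I5 ld r4 <- r4: IF@8 ID@10 stall=0 (-) EX@11 MEM@12 WB@13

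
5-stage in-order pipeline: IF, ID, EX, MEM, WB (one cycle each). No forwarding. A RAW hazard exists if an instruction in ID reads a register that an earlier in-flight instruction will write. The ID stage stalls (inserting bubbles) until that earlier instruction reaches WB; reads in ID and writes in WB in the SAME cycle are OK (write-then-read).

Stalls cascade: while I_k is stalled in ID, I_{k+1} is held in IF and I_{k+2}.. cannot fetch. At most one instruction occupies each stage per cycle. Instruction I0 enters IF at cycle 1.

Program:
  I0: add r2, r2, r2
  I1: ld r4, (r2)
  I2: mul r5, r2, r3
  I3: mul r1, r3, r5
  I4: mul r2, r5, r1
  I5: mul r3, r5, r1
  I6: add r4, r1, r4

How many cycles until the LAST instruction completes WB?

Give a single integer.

Answer: 17

Derivation:
I0 add r2 <- r2,r2: IF@1 ID@2 stall=0 (-) EX@3 MEM@4 WB@5
I1 ld r4 <- r2: IF@2 ID@3 stall=2 (RAW on I0.r2 (WB@5)) EX@6 MEM@7 WB@8
I2 mul r5 <- r2,r3: IF@3 ID@6 stall=0 (-) EX@7 MEM@8 WB@9
I3 mul r1 <- r3,r5: IF@6 ID@7 stall=2 (RAW on I2.r5 (WB@9)) EX@10 MEM@11 WB@12
I4 mul r2 <- r5,r1: IF@7 ID@10 stall=2 (RAW on I3.r1 (WB@12)) EX@13 MEM@14 WB@15
I5 mul r3 <- r5,r1: IF@10 ID@13 stall=0 (-) EX@14 MEM@15 WB@16
I6 add r4 <- r1,r4: IF@13 ID@14 stall=0 (-) EX@15 MEM@16 WB@17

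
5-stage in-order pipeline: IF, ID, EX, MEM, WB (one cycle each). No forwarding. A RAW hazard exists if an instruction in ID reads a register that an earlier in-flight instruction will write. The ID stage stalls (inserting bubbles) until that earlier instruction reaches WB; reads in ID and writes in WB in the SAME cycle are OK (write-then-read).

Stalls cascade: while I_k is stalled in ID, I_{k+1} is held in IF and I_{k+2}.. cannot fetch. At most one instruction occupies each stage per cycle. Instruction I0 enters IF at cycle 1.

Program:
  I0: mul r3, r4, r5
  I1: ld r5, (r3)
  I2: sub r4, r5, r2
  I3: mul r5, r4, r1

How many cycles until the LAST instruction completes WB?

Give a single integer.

Answer: 14

Derivation:
I0 mul r3 <- r4,r5: IF@1 ID@2 stall=0 (-) EX@3 MEM@4 WB@5
I1 ld r5 <- r3: IF@2 ID@3 stall=2 (RAW on I0.r3 (WB@5)) EX@6 MEM@7 WB@8
I2 sub r4 <- r5,r2: IF@3 ID@6 stall=2 (RAW on I1.r5 (WB@8)) EX@9 MEM@10 WB@11
I3 mul r5 <- r4,r1: IF@6 ID@9 stall=2 (RAW on I2.r4 (WB@11)) EX@12 MEM@13 WB@14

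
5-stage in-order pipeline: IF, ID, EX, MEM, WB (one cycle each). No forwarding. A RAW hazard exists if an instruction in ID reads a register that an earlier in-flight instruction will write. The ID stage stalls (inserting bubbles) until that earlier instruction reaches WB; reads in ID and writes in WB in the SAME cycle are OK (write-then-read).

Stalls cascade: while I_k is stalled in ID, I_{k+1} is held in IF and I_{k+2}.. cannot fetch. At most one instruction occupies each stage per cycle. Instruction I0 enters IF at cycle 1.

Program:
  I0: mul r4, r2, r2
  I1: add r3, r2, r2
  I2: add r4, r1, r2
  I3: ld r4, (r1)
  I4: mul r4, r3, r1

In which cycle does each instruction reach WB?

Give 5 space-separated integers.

Answer: 5 6 7 8 9

Derivation:
I0 mul r4 <- r2,r2: IF@1 ID@2 stall=0 (-) EX@3 MEM@4 WB@5
I1 add r3 <- r2,r2: IF@2 ID@3 stall=0 (-) EX@4 MEM@5 WB@6
I2 add r4 <- r1,r2: IF@3 ID@4 stall=0 (-) EX@5 MEM@6 WB@7
I3 ld r4 <- r1: IF@4 ID@5 stall=0 (-) EX@6 MEM@7 WB@8
I4 mul r4 <- r3,r1: IF@5 ID@6 stall=0 (-) EX@7 MEM@8 WB@9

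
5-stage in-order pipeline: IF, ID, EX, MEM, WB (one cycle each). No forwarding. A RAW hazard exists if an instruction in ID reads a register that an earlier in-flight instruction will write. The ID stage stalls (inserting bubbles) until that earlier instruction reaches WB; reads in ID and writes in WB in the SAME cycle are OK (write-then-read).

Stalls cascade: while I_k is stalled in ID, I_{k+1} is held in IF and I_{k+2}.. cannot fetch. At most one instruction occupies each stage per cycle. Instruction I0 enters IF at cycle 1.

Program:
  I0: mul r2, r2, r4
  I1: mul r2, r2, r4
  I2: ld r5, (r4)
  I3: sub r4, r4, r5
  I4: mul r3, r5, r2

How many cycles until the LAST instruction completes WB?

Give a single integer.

I0 mul r2 <- r2,r4: IF@1 ID@2 stall=0 (-) EX@3 MEM@4 WB@5
I1 mul r2 <- r2,r4: IF@2 ID@3 stall=2 (RAW on I0.r2 (WB@5)) EX@6 MEM@7 WB@8
I2 ld r5 <- r4: IF@3 ID@6 stall=0 (-) EX@7 MEM@8 WB@9
I3 sub r4 <- r4,r5: IF@6 ID@7 stall=2 (RAW on I2.r5 (WB@9)) EX@10 MEM@11 WB@12
I4 mul r3 <- r5,r2: IF@7 ID@10 stall=0 (-) EX@11 MEM@12 WB@13

Answer: 13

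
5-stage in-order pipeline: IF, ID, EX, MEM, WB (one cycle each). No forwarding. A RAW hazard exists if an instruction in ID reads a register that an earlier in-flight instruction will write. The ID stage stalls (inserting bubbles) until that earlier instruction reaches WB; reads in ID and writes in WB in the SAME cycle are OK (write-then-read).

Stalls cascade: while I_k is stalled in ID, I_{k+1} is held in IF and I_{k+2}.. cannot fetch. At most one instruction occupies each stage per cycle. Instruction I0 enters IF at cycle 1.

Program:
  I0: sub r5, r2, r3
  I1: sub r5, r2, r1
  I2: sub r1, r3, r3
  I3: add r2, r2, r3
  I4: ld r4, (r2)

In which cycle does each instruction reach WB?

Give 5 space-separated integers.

I0 sub r5 <- r2,r3: IF@1 ID@2 stall=0 (-) EX@3 MEM@4 WB@5
I1 sub r5 <- r2,r1: IF@2 ID@3 stall=0 (-) EX@4 MEM@5 WB@6
I2 sub r1 <- r3,r3: IF@3 ID@4 stall=0 (-) EX@5 MEM@6 WB@7
I3 add r2 <- r2,r3: IF@4 ID@5 stall=0 (-) EX@6 MEM@7 WB@8
I4 ld r4 <- r2: IF@5 ID@6 stall=2 (RAW on I3.r2 (WB@8)) EX@9 MEM@10 WB@11

Answer: 5 6 7 8 11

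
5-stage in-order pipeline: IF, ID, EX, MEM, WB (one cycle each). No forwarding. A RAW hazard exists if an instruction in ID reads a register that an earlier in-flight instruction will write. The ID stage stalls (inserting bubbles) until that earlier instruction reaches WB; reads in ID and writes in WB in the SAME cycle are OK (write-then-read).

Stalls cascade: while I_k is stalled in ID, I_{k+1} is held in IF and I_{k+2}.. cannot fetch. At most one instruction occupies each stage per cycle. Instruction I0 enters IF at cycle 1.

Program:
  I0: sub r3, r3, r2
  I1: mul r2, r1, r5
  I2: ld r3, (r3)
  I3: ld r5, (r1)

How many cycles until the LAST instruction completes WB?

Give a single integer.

I0 sub r3 <- r3,r2: IF@1 ID@2 stall=0 (-) EX@3 MEM@4 WB@5
I1 mul r2 <- r1,r5: IF@2 ID@3 stall=0 (-) EX@4 MEM@5 WB@6
I2 ld r3 <- r3: IF@3 ID@4 stall=1 (RAW on I0.r3 (WB@5)) EX@6 MEM@7 WB@8
I3 ld r5 <- r1: IF@4 ID@6 stall=0 (-) EX@7 MEM@8 WB@9

Answer: 9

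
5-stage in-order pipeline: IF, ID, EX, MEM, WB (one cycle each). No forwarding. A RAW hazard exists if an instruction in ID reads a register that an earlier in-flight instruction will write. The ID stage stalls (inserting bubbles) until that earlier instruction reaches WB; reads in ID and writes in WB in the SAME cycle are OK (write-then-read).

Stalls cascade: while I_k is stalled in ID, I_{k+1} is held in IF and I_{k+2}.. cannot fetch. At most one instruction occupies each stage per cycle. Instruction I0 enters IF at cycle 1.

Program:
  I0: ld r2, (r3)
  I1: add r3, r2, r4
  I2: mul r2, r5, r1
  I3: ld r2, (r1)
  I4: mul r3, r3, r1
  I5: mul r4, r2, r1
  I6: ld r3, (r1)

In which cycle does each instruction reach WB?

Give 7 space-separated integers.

I0 ld r2 <- r3: IF@1 ID@2 stall=0 (-) EX@3 MEM@4 WB@5
I1 add r3 <- r2,r4: IF@2 ID@3 stall=2 (RAW on I0.r2 (WB@5)) EX@6 MEM@7 WB@8
I2 mul r2 <- r5,r1: IF@3 ID@6 stall=0 (-) EX@7 MEM@8 WB@9
I3 ld r2 <- r1: IF@6 ID@7 stall=0 (-) EX@8 MEM@9 WB@10
I4 mul r3 <- r3,r1: IF@7 ID@8 stall=0 (-) EX@9 MEM@10 WB@11
I5 mul r4 <- r2,r1: IF@8 ID@9 stall=1 (RAW on I3.r2 (WB@10)) EX@11 MEM@12 WB@13
I6 ld r3 <- r1: IF@9 ID@11 stall=0 (-) EX@12 MEM@13 WB@14

Answer: 5 8 9 10 11 13 14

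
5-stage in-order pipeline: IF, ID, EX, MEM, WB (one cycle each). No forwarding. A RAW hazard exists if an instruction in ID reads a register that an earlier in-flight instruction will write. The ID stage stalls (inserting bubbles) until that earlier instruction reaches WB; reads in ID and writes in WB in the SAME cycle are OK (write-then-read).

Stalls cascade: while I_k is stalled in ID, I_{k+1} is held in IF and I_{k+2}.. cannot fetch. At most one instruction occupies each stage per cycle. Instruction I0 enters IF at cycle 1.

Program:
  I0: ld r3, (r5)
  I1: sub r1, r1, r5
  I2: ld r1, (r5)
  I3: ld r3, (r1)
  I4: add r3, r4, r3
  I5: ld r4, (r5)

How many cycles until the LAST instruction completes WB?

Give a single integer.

I0 ld r3 <- r5: IF@1 ID@2 stall=0 (-) EX@3 MEM@4 WB@5
I1 sub r1 <- r1,r5: IF@2 ID@3 stall=0 (-) EX@4 MEM@5 WB@6
I2 ld r1 <- r5: IF@3 ID@4 stall=0 (-) EX@5 MEM@6 WB@7
I3 ld r3 <- r1: IF@4 ID@5 stall=2 (RAW on I2.r1 (WB@7)) EX@8 MEM@9 WB@10
I4 add r3 <- r4,r3: IF@5 ID@8 stall=2 (RAW on I3.r3 (WB@10)) EX@11 MEM@12 WB@13
I5 ld r4 <- r5: IF@8 ID@11 stall=0 (-) EX@12 MEM@13 WB@14

Answer: 14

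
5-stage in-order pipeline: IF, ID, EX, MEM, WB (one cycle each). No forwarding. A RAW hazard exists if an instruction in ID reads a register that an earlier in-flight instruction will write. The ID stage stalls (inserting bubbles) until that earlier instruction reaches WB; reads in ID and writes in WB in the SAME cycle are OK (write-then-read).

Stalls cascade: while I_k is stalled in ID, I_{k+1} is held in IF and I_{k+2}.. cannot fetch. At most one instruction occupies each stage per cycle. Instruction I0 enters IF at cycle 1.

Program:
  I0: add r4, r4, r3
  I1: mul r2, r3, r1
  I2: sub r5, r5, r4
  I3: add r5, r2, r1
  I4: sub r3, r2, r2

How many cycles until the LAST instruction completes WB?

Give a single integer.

I0 add r4 <- r4,r3: IF@1 ID@2 stall=0 (-) EX@3 MEM@4 WB@5
I1 mul r2 <- r3,r1: IF@2 ID@3 stall=0 (-) EX@4 MEM@5 WB@6
I2 sub r5 <- r5,r4: IF@3 ID@4 stall=1 (RAW on I0.r4 (WB@5)) EX@6 MEM@7 WB@8
I3 add r5 <- r2,r1: IF@4 ID@6 stall=0 (-) EX@7 MEM@8 WB@9
I4 sub r3 <- r2,r2: IF@6 ID@7 stall=0 (-) EX@8 MEM@9 WB@10

Answer: 10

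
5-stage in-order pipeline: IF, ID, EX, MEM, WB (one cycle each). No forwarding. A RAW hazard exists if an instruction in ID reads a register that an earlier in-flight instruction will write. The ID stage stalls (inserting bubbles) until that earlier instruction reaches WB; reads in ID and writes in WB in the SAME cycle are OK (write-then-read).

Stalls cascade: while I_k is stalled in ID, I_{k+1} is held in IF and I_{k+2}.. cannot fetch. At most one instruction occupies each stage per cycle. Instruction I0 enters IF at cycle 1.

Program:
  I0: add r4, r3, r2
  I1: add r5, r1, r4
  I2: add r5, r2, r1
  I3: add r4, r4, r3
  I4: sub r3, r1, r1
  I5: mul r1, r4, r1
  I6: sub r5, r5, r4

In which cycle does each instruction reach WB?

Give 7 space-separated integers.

Answer: 5 8 9 10 11 13 14

Derivation:
I0 add r4 <- r3,r2: IF@1 ID@2 stall=0 (-) EX@3 MEM@4 WB@5
I1 add r5 <- r1,r4: IF@2 ID@3 stall=2 (RAW on I0.r4 (WB@5)) EX@6 MEM@7 WB@8
I2 add r5 <- r2,r1: IF@3 ID@6 stall=0 (-) EX@7 MEM@8 WB@9
I3 add r4 <- r4,r3: IF@6 ID@7 stall=0 (-) EX@8 MEM@9 WB@10
I4 sub r3 <- r1,r1: IF@7 ID@8 stall=0 (-) EX@9 MEM@10 WB@11
I5 mul r1 <- r4,r1: IF@8 ID@9 stall=1 (RAW on I3.r4 (WB@10)) EX@11 MEM@12 WB@13
I6 sub r5 <- r5,r4: IF@9 ID@11 stall=0 (-) EX@12 MEM@13 WB@14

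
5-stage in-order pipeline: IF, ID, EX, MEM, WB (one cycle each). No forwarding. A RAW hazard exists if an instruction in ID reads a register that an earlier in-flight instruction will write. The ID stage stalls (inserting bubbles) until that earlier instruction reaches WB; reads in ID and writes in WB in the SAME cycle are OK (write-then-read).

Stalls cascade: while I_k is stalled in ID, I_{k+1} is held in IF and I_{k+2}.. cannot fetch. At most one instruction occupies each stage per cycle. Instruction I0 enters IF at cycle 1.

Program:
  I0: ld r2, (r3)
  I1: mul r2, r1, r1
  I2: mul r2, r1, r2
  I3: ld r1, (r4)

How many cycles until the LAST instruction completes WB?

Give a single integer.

Answer: 10

Derivation:
I0 ld r2 <- r3: IF@1 ID@2 stall=0 (-) EX@3 MEM@4 WB@5
I1 mul r2 <- r1,r1: IF@2 ID@3 stall=0 (-) EX@4 MEM@5 WB@6
I2 mul r2 <- r1,r2: IF@3 ID@4 stall=2 (RAW on I1.r2 (WB@6)) EX@7 MEM@8 WB@9
I3 ld r1 <- r4: IF@4 ID@7 stall=0 (-) EX@8 MEM@9 WB@10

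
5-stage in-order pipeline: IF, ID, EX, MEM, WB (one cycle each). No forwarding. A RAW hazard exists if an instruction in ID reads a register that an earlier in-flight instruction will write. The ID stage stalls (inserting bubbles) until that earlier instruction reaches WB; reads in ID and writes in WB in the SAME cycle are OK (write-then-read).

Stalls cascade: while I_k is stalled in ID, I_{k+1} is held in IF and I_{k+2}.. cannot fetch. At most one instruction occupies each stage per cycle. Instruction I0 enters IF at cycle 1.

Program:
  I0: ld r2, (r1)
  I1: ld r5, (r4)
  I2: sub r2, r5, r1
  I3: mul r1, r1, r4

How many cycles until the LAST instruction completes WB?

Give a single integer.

I0 ld r2 <- r1: IF@1 ID@2 stall=0 (-) EX@3 MEM@4 WB@5
I1 ld r5 <- r4: IF@2 ID@3 stall=0 (-) EX@4 MEM@5 WB@6
I2 sub r2 <- r5,r1: IF@3 ID@4 stall=2 (RAW on I1.r5 (WB@6)) EX@7 MEM@8 WB@9
I3 mul r1 <- r1,r4: IF@4 ID@7 stall=0 (-) EX@8 MEM@9 WB@10

Answer: 10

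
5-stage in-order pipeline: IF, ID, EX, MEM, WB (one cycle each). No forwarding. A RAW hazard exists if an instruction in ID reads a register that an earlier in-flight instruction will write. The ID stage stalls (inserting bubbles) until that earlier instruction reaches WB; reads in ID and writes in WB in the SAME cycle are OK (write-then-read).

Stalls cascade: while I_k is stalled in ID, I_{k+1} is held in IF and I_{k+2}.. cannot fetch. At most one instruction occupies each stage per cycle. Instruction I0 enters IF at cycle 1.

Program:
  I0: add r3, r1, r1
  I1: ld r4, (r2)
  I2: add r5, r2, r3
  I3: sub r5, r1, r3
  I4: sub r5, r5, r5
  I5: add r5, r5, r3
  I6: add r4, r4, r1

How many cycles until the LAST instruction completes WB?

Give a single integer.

Answer: 16

Derivation:
I0 add r3 <- r1,r1: IF@1 ID@2 stall=0 (-) EX@3 MEM@4 WB@5
I1 ld r4 <- r2: IF@2 ID@3 stall=0 (-) EX@4 MEM@5 WB@6
I2 add r5 <- r2,r3: IF@3 ID@4 stall=1 (RAW on I0.r3 (WB@5)) EX@6 MEM@7 WB@8
I3 sub r5 <- r1,r3: IF@4 ID@6 stall=0 (-) EX@7 MEM@8 WB@9
I4 sub r5 <- r5,r5: IF@6 ID@7 stall=2 (RAW on I3.r5 (WB@9)) EX@10 MEM@11 WB@12
I5 add r5 <- r5,r3: IF@7 ID@10 stall=2 (RAW on I4.r5 (WB@12)) EX@13 MEM@14 WB@15
I6 add r4 <- r4,r1: IF@10 ID@13 stall=0 (-) EX@14 MEM@15 WB@16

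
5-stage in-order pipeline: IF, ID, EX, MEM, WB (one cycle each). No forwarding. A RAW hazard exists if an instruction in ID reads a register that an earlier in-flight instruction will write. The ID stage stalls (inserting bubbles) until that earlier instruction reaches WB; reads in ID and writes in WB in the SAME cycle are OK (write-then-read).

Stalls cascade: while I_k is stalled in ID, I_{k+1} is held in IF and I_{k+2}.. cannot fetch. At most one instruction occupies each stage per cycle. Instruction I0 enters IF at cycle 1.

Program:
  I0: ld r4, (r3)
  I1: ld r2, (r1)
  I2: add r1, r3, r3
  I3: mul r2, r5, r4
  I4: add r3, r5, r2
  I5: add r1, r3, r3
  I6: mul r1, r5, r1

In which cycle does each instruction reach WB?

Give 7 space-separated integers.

Answer: 5 6 7 8 11 14 17

Derivation:
I0 ld r4 <- r3: IF@1 ID@2 stall=0 (-) EX@3 MEM@4 WB@5
I1 ld r2 <- r1: IF@2 ID@3 stall=0 (-) EX@4 MEM@5 WB@6
I2 add r1 <- r3,r3: IF@3 ID@4 stall=0 (-) EX@5 MEM@6 WB@7
I3 mul r2 <- r5,r4: IF@4 ID@5 stall=0 (-) EX@6 MEM@7 WB@8
I4 add r3 <- r5,r2: IF@5 ID@6 stall=2 (RAW on I3.r2 (WB@8)) EX@9 MEM@10 WB@11
I5 add r1 <- r3,r3: IF@6 ID@9 stall=2 (RAW on I4.r3 (WB@11)) EX@12 MEM@13 WB@14
I6 mul r1 <- r5,r1: IF@9 ID@12 stall=2 (RAW on I5.r1 (WB@14)) EX@15 MEM@16 WB@17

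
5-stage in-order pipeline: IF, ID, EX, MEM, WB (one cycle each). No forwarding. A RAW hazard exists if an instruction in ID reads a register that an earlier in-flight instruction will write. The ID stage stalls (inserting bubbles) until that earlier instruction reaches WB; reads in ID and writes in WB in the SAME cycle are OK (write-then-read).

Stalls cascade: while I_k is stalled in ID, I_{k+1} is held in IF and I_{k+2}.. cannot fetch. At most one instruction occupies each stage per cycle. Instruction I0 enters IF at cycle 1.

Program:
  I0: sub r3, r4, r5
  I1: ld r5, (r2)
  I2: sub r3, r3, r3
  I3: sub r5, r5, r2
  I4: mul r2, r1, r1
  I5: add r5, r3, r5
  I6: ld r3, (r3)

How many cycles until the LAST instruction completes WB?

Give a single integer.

Answer: 13

Derivation:
I0 sub r3 <- r4,r5: IF@1 ID@2 stall=0 (-) EX@3 MEM@4 WB@5
I1 ld r5 <- r2: IF@2 ID@3 stall=0 (-) EX@4 MEM@5 WB@6
I2 sub r3 <- r3,r3: IF@3 ID@4 stall=1 (RAW on I0.r3 (WB@5)) EX@6 MEM@7 WB@8
I3 sub r5 <- r5,r2: IF@4 ID@6 stall=0 (-) EX@7 MEM@8 WB@9
I4 mul r2 <- r1,r1: IF@6 ID@7 stall=0 (-) EX@8 MEM@9 WB@10
I5 add r5 <- r3,r5: IF@7 ID@8 stall=1 (RAW on I3.r5 (WB@9)) EX@10 MEM@11 WB@12
I6 ld r3 <- r3: IF@8 ID@10 stall=0 (-) EX@11 MEM@12 WB@13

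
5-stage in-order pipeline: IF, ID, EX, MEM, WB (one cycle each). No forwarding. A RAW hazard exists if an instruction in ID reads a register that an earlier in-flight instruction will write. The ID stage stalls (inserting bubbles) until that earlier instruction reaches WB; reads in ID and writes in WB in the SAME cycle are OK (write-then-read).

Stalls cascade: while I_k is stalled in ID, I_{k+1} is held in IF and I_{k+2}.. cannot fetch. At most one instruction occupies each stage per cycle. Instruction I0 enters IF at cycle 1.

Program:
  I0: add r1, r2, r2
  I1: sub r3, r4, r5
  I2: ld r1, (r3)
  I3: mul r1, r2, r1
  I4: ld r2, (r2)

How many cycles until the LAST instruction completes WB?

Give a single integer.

I0 add r1 <- r2,r2: IF@1 ID@2 stall=0 (-) EX@3 MEM@4 WB@5
I1 sub r3 <- r4,r5: IF@2 ID@3 stall=0 (-) EX@4 MEM@5 WB@6
I2 ld r1 <- r3: IF@3 ID@4 stall=2 (RAW on I1.r3 (WB@6)) EX@7 MEM@8 WB@9
I3 mul r1 <- r2,r1: IF@4 ID@7 stall=2 (RAW on I2.r1 (WB@9)) EX@10 MEM@11 WB@12
I4 ld r2 <- r2: IF@7 ID@10 stall=0 (-) EX@11 MEM@12 WB@13

Answer: 13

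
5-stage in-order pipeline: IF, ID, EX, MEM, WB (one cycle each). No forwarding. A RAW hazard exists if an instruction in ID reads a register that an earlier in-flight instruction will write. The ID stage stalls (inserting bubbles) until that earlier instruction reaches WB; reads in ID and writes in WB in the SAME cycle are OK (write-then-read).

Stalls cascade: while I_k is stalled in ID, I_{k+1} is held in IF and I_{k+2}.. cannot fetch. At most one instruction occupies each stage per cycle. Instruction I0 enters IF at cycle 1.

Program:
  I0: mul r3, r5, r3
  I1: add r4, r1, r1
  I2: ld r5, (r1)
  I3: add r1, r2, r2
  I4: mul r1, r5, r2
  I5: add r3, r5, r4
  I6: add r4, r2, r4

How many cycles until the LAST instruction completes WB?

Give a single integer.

I0 mul r3 <- r5,r3: IF@1 ID@2 stall=0 (-) EX@3 MEM@4 WB@5
I1 add r4 <- r1,r1: IF@2 ID@3 stall=0 (-) EX@4 MEM@5 WB@6
I2 ld r5 <- r1: IF@3 ID@4 stall=0 (-) EX@5 MEM@6 WB@7
I3 add r1 <- r2,r2: IF@4 ID@5 stall=0 (-) EX@6 MEM@7 WB@8
I4 mul r1 <- r5,r2: IF@5 ID@6 stall=1 (RAW on I2.r5 (WB@7)) EX@8 MEM@9 WB@10
I5 add r3 <- r5,r4: IF@6 ID@8 stall=0 (-) EX@9 MEM@10 WB@11
I6 add r4 <- r2,r4: IF@8 ID@9 stall=0 (-) EX@10 MEM@11 WB@12

Answer: 12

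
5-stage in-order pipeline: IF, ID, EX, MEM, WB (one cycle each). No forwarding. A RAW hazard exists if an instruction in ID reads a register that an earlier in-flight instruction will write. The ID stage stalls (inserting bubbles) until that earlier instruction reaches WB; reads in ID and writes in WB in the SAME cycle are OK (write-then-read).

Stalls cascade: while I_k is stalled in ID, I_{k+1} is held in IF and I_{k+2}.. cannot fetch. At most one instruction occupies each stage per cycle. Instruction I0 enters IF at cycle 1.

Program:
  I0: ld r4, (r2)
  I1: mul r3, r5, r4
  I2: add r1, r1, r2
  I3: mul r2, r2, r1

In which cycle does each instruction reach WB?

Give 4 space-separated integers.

I0 ld r4 <- r2: IF@1 ID@2 stall=0 (-) EX@3 MEM@4 WB@5
I1 mul r3 <- r5,r4: IF@2 ID@3 stall=2 (RAW on I0.r4 (WB@5)) EX@6 MEM@7 WB@8
I2 add r1 <- r1,r2: IF@3 ID@6 stall=0 (-) EX@7 MEM@8 WB@9
I3 mul r2 <- r2,r1: IF@6 ID@7 stall=2 (RAW on I2.r1 (WB@9)) EX@10 MEM@11 WB@12

Answer: 5 8 9 12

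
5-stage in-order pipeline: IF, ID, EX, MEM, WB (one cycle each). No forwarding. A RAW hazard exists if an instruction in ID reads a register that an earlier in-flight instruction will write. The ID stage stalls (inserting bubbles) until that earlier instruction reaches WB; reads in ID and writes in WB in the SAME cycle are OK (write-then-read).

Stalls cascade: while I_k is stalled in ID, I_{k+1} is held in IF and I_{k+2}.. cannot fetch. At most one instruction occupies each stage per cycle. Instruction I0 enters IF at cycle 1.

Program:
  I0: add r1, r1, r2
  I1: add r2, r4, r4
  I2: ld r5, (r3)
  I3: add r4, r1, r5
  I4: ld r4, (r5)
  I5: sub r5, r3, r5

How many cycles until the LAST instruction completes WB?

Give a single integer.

I0 add r1 <- r1,r2: IF@1 ID@2 stall=0 (-) EX@3 MEM@4 WB@5
I1 add r2 <- r4,r4: IF@2 ID@3 stall=0 (-) EX@4 MEM@5 WB@6
I2 ld r5 <- r3: IF@3 ID@4 stall=0 (-) EX@5 MEM@6 WB@7
I3 add r4 <- r1,r5: IF@4 ID@5 stall=2 (RAW on I2.r5 (WB@7)) EX@8 MEM@9 WB@10
I4 ld r4 <- r5: IF@5 ID@8 stall=0 (-) EX@9 MEM@10 WB@11
I5 sub r5 <- r3,r5: IF@8 ID@9 stall=0 (-) EX@10 MEM@11 WB@12

Answer: 12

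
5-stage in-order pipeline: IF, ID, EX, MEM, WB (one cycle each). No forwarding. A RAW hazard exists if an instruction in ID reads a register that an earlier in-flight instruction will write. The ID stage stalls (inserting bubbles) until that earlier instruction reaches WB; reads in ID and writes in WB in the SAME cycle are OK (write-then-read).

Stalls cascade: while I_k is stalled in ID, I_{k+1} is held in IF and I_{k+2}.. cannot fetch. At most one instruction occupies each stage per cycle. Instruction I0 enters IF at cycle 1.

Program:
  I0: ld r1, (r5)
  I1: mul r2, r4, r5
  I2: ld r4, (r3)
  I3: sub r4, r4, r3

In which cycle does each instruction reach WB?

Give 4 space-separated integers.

I0 ld r1 <- r5: IF@1 ID@2 stall=0 (-) EX@3 MEM@4 WB@5
I1 mul r2 <- r4,r5: IF@2 ID@3 stall=0 (-) EX@4 MEM@5 WB@6
I2 ld r4 <- r3: IF@3 ID@4 stall=0 (-) EX@5 MEM@6 WB@7
I3 sub r4 <- r4,r3: IF@4 ID@5 stall=2 (RAW on I2.r4 (WB@7)) EX@8 MEM@9 WB@10

Answer: 5 6 7 10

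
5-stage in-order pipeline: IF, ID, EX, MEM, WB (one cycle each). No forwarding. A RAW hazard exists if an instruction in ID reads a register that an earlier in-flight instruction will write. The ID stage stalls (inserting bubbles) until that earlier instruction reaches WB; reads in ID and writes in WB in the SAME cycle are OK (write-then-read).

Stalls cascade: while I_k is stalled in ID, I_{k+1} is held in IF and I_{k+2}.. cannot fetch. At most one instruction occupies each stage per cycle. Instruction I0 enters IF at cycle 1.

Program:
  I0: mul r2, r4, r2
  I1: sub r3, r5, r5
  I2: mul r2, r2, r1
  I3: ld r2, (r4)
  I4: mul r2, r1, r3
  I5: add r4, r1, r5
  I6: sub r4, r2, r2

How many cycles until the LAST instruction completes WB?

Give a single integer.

Answer: 13

Derivation:
I0 mul r2 <- r4,r2: IF@1 ID@2 stall=0 (-) EX@3 MEM@4 WB@5
I1 sub r3 <- r5,r5: IF@2 ID@3 stall=0 (-) EX@4 MEM@5 WB@6
I2 mul r2 <- r2,r1: IF@3 ID@4 stall=1 (RAW on I0.r2 (WB@5)) EX@6 MEM@7 WB@8
I3 ld r2 <- r4: IF@4 ID@6 stall=0 (-) EX@7 MEM@8 WB@9
I4 mul r2 <- r1,r3: IF@6 ID@7 stall=0 (-) EX@8 MEM@9 WB@10
I5 add r4 <- r1,r5: IF@7 ID@8 stall=0 (-) EX@9 MEM@10 WB@11
I6 sub r4 <- r2,r2: IF@8 ID@9 stall=1 (RAW on I4.r2 (WB@10)) EX@11 MEM@12 WB@13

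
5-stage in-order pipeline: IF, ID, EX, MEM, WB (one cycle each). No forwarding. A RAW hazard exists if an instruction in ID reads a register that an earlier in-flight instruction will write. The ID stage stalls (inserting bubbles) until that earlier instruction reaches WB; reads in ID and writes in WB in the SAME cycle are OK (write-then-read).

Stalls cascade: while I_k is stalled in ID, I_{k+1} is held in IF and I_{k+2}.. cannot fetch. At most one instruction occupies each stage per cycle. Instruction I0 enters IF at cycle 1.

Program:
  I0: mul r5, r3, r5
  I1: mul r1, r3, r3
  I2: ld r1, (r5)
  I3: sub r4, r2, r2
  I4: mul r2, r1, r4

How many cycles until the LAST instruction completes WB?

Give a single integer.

I0 mul r5 <- r3,r5: IF@1 ID@2 stall=0 (-) EX@3 MEM@4 WB@5
I1 mul r1 <- r3,r3: IF@2 ID@3 stall=0 (-) EX@4 MEM@5 WB@6
I2 ld r1 <- r5: IF@3 ID@4 stall=1 (RAW on I0.r5 (WB@5)) EX@6 MEM@7 WB@8
I3 sub r4 <- r2,r2: IF@4 ID@6 stall=0 (-) EX@7 MEM@8 WB@9
I4 mul r2 <- r1,r4: IF@6 ID@7 stall=2 (RAW on I3.r4 (WB@9)) EX@10 MEM@11 WB@12

Answer: 12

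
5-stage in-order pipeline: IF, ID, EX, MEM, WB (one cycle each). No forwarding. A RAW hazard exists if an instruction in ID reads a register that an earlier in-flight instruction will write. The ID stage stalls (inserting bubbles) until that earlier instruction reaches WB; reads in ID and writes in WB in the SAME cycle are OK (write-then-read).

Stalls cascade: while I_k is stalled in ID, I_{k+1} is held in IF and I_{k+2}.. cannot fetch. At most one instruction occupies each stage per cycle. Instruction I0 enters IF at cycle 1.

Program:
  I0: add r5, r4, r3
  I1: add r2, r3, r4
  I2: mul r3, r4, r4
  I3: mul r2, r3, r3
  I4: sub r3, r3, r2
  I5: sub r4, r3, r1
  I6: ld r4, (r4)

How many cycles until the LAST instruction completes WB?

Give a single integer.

I0 add r5 <- r4,r3: IF@1 ID@2 stall=0 (-) EX@3 MEM@4 WB@5
I1 add r2 <- r3,r4: IF@2 ID@3 stall=0 (-) EX@4 MEM@5 WB@6
I2 mul r3 <- r4,r4: IF@3 ID@4 stall=0 (-) EX@5 MEM@6 WB@7
I3 mul r2 <- r3,r3: IF@4 ID@5 stall=2 (RAW on I2.r3 (WB@7)) EX@8 MEM@9 WB@10
I4 sub r3 <- r3,r2: IF@5 ID@8 stall=2 (RAW on I3.r2 (WB@10)) EX@11 MEM@12 WB@13
I5 sub r4 <- r3,r1: IF@8 ID@11 stall=2 (RAW on I4.r3 (WB@13)) EX@14 MEM@15 WB@16
I6 ld r4 <- r4: IF@11 ID@14 stall=2 (RAW on I5.r4 (WB@16)) EX@17 MEM@18 WB@19

Answer: 19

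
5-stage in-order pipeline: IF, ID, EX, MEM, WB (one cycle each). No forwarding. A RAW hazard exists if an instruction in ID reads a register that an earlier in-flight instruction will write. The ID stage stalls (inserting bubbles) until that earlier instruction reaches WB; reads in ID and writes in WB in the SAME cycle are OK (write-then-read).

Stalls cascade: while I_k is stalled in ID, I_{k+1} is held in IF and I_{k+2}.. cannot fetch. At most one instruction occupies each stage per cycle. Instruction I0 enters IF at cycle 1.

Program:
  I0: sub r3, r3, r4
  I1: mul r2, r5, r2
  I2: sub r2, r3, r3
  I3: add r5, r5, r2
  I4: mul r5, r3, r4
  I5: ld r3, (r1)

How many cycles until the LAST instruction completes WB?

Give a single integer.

Answer: 13

Derivation:
I0 sub r3 <- r3,r4: IF@1 ID@2 stall=0 (-) EX@3 MEM@4 WB@5
I1 mul r2 <- r5,r2: IF@2 ID@3 stall=0 (-) EX@4 MEM@5 WB@6
I2 sub r2 <- r3,r3: IF@3 ID@4 stall=1 (RAW on I0.r3 (WB@5)) EX@6 MEM@7 WB@8
I3 add r5 <- r5,r2: IF@4 ID@6 stall=2 (RAW on I2.r2 (WB@8)) EX@9 MEM@10 WB@11
I4 mul r5 <- r3,r4: IF@6 ID@9 stall=0 (-) EX@10 MEM@11 WB@12
I5 ld r3 <- r1: IF@9 ID@10 stall=0 (-) EX@11 MEM@12 WB@13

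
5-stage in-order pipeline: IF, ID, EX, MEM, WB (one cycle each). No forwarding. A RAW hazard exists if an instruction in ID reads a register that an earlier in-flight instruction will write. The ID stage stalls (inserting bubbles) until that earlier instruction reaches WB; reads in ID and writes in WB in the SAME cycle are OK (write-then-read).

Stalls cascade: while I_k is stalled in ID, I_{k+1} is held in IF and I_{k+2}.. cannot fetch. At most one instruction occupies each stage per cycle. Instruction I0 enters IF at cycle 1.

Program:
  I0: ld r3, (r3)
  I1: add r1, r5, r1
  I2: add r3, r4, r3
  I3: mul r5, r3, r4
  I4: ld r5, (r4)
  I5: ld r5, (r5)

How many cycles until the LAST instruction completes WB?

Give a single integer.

Answer: 15

Derivation:
I0 ld r3 <- r3: IF@1 ID@2 stall=0 (-) EX@3 MEM@4 WB@5
I1 add r1 <- r5,r1: IF@2 ID@3 stall=0 (-) EX@4 MEM@5 WB@6
I2 add r3 <- r4,r3: IF@3 ID@4 stall=1 (RAW on I0.r3 (WB@5)) EX@6 MEM@7 WB@8
I3 mul r5 <- r3,r4: IF@4 ID@6 stall=2 (RAW on I2.r3 (WB@8)) EX@9 MEM@10 WB@11
I4 ld r5 <- r4: IF@6 ID@9 stall=0 (-) EX@10 MEM@11 WB@12
I5 ld r5 <- r5: IF@9 ID@10 stall=2 (RAW on I4.r5 (WB@12)) EX@13 MEM@14 WB@15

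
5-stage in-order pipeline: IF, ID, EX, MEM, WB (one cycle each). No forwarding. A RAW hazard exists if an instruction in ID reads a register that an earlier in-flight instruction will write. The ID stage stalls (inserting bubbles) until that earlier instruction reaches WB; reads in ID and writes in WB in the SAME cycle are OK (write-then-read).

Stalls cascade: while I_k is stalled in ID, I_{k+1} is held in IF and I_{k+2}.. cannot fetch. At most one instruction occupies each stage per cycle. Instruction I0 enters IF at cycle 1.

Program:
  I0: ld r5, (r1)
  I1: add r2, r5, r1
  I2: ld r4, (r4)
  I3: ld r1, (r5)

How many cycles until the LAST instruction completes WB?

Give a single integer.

Answer: 10

Derivation:
I0 ld r5 <- r1: IF@1 ID@2 stall=0 (-) EX@3 MEM@4 WB@5
I1 add r2 <- r5,r1: IF@2 ID@3 stall=2 (RAW on I0.r5 (WB@5)) EX@6 MEM@7 WB@8
I2 ld r4 <- r4: IF@3 ID@6 stall=0 (-) EX@7 MEM@8 WB@9
I3 ld r1 <- r5: IF@6 ID@7 stall=0 (-) EX@8 MEM@9 WB@10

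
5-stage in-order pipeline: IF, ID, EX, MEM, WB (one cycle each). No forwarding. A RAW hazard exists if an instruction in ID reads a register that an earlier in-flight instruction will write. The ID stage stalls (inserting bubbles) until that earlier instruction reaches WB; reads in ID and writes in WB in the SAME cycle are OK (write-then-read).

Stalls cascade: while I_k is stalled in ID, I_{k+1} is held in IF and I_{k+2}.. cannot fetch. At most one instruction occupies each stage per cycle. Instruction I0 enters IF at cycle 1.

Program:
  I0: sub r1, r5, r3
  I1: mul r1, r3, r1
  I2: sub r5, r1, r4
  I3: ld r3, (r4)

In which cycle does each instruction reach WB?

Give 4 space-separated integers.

I0 sub r1 <- r5,r3: IF@1 ID@2 stall=0 (-) EX@3 MEM@4 WB@5
I1 mul r1 <- r3,r1: IF@2 ID@3 stall=2 (RAW on I0.r1 (WB@5)) EX@6 MEM@7 WB@8
I2 sub r5 <- r1,r4: IF@3 ID@6 stall=2 (RAW on I1.r1 (WB@8)) EX@9 MEM@10 WB@11
I3 ld r3 <- r4: IF@6 ID@9 stall=0 (-) EX@10 MEM@11 WB@12

Answer: 5 8 11 12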